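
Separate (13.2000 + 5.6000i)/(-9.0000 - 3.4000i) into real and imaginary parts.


Multiply by conjugate: (13.2000 + 5.6000i)(-9.0000 + 3.4000i) / ((-9)^2 + (-3.4)^2)
Numerator real = 13.2*(-9) + 5.6*(-3.4) = -137.84
Numerator imag = 5.6*(-9) - 13.2*(-3.4) = -5.52
Denominator = 92.56
Re(z) = -137.84/92.56 = -1.4892
Im(z) = -5.52/92.56 = -0.0596

Re(z) = -1.4892, Im(z) = -0.0596


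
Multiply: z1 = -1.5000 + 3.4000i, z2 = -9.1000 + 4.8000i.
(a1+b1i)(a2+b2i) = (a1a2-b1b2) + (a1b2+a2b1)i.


Real = -1.5*(-9.1) - 3.4*4.8 = 13.65 - 16.32 = -2.67
Imag = -1.5*4.8 - (9.1)*3.4 = -7.2 - (30.94) = -38.14

-2.6700 - 38.1400i


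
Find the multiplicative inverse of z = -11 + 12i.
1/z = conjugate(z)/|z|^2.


|z|^2 = 121+144 = 265
1/z = (-11 - 12i)/265

1/z = -0.0415 - 0.0453i


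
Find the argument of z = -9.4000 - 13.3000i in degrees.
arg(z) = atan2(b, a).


Re = -9.4, Im = -13.3
arg = atan2(-13.3, -9.4) = -125.2514 degrees

arg(z) = -125.2514 degrees


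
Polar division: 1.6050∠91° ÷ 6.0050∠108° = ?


r = 1.6050 / 6.0050 = 0.2673
theta = 91° - 108° = -17° = 343° (mod 360)

0.2673 cis(343°)


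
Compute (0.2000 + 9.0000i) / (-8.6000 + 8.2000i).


Conjugate of z2 = -8.6000 - 8.2000i
Numerator: (0.2000 + 9.0000i)(-8.6000 - 8.2000i) = 72.0800 - 79.0400i
Denominator: (-8.6)^2 + 8.2^2 = 141.2
Result = (72.0800 - 79.0400i)/141.2

0.5105 - 0.5598i


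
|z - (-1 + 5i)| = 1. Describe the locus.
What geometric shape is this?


|z - z0| = r is a circle with center z0 and radius r.
Center = (-1, 5), radius = 1

Circle with center (-1, 5) and radius 1


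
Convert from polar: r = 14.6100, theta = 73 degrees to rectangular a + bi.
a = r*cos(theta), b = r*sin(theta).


a = 14.6100*cos(73°) = 14.6100*0.292372 = 4.2716
b = 14.6100*sin(73°) = 14.6100*0.956305 = 13.9716

4.2716 + 13.9716i


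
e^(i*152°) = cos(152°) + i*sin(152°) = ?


cos(152°) = -0.8829
sin(152°) = 0.4695

e^(i*152°) = -0.8829 + 0.4695i


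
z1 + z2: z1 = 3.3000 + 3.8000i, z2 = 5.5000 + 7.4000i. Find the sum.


Real: 3.3 + 5.5 = 8.8
Imag: 3.8 + 7.4 = 11.2

8.8000 + 11.2000i


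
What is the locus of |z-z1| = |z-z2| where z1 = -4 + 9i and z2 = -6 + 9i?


Equal distances means the locus is the perpendicular bisector of z1 and z2.
Midpoint = ((-4+(-6))/2, (9+9)/2) = (-5.0000, 9.0000)

Perpendicular bisector through (-5.0000, 9.0000)


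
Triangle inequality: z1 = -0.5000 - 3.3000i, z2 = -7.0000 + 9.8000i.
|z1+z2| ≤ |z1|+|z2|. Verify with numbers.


|z1| = sqrt((-0.5)^2 + (-3.3)^2) = sqrt(11.14) = 3.3377
|z2| = sqrt((-7)^2 + 9.8^2) = sqrt(145.04) = 12.0433
z1+z2 = -7.5000 + 6.5000i
|z1+z2| = sqrt(98.5) = 9.9247
|z1|+|z2| = 3.3377 + 12.0433 = 15.3810

|z1+z2| = 9.9247 ≤ |z1|+|z2| = 15.3810 (verified)


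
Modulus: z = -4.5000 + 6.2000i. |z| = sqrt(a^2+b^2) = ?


|z| = sqrt((-4.5)^2 + 6.2^2) = sqrt(20.25 + 38.44) = sqrt(58.69) = 7.6609

|z| = 7.6609


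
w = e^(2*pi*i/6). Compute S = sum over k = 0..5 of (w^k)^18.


The roots are w_k = w^k with w = e^(2*pi*i/6), and (w^k)^18 = (w^18)^k.
So S = 1 + u + u^2 + ... + u^(5) with u = w^18.
18 = 3*6 + 0, so 18 is a multiple of 6 and u = (w^6)^3 = 1.
Every one of the 6 terms equals 1: S = 6

S = 6


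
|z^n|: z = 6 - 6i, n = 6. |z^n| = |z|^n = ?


|z| = sqrt(36+36) = sqrt(72) = 8.4853
|z^6| = |z|^6 = (sqrt(72))^6 = 72^3 = 373248

|z^6| = 373248


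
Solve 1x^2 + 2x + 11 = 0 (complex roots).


disc = 2^2 - 4*1*11 = 4 - 44 = -40
sqrt(|disc|) = sqrt(40) = 6.3246
Real part = -2/(2*1) = -1.0000
Imag part = 6.3246/(2*1) = 3.1623

-1.0000 ± 3.1623i


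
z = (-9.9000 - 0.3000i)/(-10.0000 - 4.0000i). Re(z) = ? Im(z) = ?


Multiply by conjugate: (-9.9000 - 0.3000i)(-10.0000 + 4.0000i) / ((-10)^2 + (-4)^2)
Numerator real = -9.9*(-10) - (0.3)*(-4) = 100.2
Numerator imag = -0.3*(-10) - (-9.9)*(-4) = -36.6
Denominator = 116
Re(z) = 100.2/116 = 0.8638
Im(z) = -36.6/116 = -0.3155

Re(z) = 0.8638, Im(z) = -0.3155


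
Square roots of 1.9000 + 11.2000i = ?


|z| = sqrt(3.61+125.44) = 11.3600
sqrt((|z|+a)/2) = sqrt((11.3600+1.9)/2) = sqrt(6.6300) = 2.5749
sqrt((|z|-a)/2) = sqrt((11.3600-1.9)/2) = sqrt(4.7300) = 2.1749

±(2.5749 + 2.1749i) i.e. 2.5749 + 2.1749i and -2.5749 - 2.1749i


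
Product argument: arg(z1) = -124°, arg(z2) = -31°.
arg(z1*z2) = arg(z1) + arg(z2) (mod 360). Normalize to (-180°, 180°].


arg(z1*z2) = -124° - 31° = -155°
Normalized to (-180°, 180°]: -155°

-155°


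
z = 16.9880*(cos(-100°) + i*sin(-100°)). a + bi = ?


a = 16.9880*cos(-100°) = 16.9880*(-0.173648) = -2.9499
b = 16.9880*sin(-100°) = 16.9880*(-0.984808) = -16.7299

-2.9499 - 16.7299i


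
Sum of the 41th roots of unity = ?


The sum of all 41th roots of unity is 0.
Geometric series: (1 - w^41)/(1 - w) = (1-1)/(1-w) = 0 since w^41 = 1, w ≠ 1.
Alternatively: coefficient of z^40 in z^41 - 1 is 0.

0


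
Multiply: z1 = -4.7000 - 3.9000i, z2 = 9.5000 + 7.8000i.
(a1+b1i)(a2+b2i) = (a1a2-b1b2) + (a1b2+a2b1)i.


Real = -4.7*9.5 - (-3.9)*7.8 = -44.65 - (-30.42) = -14.23
Imag = -4.7*7.8 + 9.5*(-3.9) = -36.66 - (37.05) = -73.71

-14.2300 - 73.7100i


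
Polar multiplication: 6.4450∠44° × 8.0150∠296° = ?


r = 6.4450 * 8.0150 = 51.6567
theta = 44° + 296° = 340° = 340° (mod 360)

51.6567 cis(340°)


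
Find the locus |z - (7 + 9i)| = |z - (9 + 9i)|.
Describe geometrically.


Equal distances means the locus is the perpendicular bisector of z1 and z2.
Midpoint = ((7+9)/2, (9+9)/2) = (8.0000, 9.0000)

Perpendicular bisector through (8.0000, 9.0000)


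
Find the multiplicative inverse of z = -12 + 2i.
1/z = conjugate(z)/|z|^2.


|z|^2 = 144+4 = 148
1/z = (-12 - 2i)/148

1/z = -0.0811 - 0.0135i


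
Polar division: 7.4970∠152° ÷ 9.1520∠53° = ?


r = 7.4970 / 9.1520 = 0.8192
theta = 152° - 53° = 99° = 99° (mod 360)

0.8192 cis(99°)


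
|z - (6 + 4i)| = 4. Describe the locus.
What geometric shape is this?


|z - z0| = r is a circle with center z0 and radius r.
Center = (6, 4), radius = 4

Circle with center (6, 4) and radius 4


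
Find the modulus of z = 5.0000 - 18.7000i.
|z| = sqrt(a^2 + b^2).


|z| = sqrt(5^2 + (-18.7)^2) = sqrt(25 + 349.69) = sqrt(374.69) = 19.3569

|z| = 19.3569


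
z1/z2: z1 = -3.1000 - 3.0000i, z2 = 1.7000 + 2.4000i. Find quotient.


Conjugate of z2 = 1.7000 - 2.4000i
Numerator: (-3.1000 - 3.0000i)(1.7000 - 2.4000i) = -12.4700 + 2.3400i
Denominator: 1.7^2 + 2.4^2 = 8.65
Result = (-12.4700 + 2.3400i)/8.65

-1.4416 + 0.2705i


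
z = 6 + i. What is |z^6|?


|z| = sqrt(36+1) = sqrt(37) = 6.0828
|z^6| = |z|^6 = (sqrt(37))^6 = 37^3 = 50653

|z^6| = 50653


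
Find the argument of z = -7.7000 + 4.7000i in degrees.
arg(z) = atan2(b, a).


Re = -7.7, Im = 4.7
arg = atan2(4.7, -7.7) = 148.6005 degrees

arg(z) = 148.6005 degrees


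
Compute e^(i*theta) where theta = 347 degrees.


cos(347°) = 0.9744
sin(347°) = -0.2250

e^(i*347°) = 0.9744 - 0.2250i


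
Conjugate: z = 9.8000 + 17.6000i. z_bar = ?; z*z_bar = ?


z_bar = 9.8000 - 17.6000i
z*z_bar = 9.8^2 + 17.6^2 = 96.04 + 309.76 = 405.8

z_bar = 9.8000 - 17.6000i, z*z_bar = 405.8


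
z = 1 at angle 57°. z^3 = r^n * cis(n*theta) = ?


r^3 = 1^3 = 1
n*theta = 3*57° = 171° = 171° (mod 360)
a = 1*cos(171°) = -0.9877
b = 1*sin(171°) = 0.1564

1 cis(171°) = -0.9877 + 0.1564i


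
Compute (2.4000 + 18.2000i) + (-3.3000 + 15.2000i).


Real: 2.4 - 3.3 = -0.9
Imag: 18.2 + 15.2 = 33.4

-0.9000 + 33.4000i


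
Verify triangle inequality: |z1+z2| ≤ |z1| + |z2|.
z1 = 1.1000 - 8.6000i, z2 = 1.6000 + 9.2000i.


|z1| = sqrt(1.1^2 + (-8.6)^2) = sqrt(75.17) = 8.6701
|z2| = sqrt(1.6^2 + 9.2^2) = sqrt(87.2) = 9.3381
z1+z2 = 2.7000 + 0.6000i
|z1+z2| = sqrt(7.65) = 2.7659
|z1|+|z2| = 8.6701 + 9.3381 = 18.0082

|z1+z2| = 2.7659 ≤ |z1|+|z2| = 18.0082 (verified)


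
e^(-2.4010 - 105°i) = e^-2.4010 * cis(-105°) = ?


e^-2.4010 = 0.09063
cos(-105°) = -0.2588
sin(-105°) = -0.9659
Real = 0.09063*(-0.2588) = -0.0235
Imag = 0.09063*(-0.9659) = -0.0875

-0.0235 - 0.0875i


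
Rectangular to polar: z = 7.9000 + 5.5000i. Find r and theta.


r = sqrt(62.41+30.25) = sqrt(92.66) = 9.6260
theta = atan2(5.5, 7.9) = 34.8457 degrees

r = 9.6260, theta = 34.8457 degrees


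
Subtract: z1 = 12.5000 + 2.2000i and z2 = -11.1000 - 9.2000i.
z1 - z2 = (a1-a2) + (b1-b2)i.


Real: 12.5 + 11.1 = 23.6
Imag: 2.2 + 9.2 = 11.4

23.6000 + 11.4000i


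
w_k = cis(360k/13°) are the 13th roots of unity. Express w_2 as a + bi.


Angle = 360*2/13 = 55.3846°
a = cos(55.3846°) = 0.5681
b = sin(55.3846°) = 0.8230

0.5681 + 0.8230i


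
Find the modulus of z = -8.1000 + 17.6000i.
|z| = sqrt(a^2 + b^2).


|z| = sqrt((-8.1)^2 + 17.6^2) = sqrt(65.61 + 309.76) = sqrt(375.37) = 19.3745

|z| = 19.3745


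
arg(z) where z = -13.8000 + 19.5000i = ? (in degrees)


Re = -13.8, Im = 19.5
arg = atan2(19.5, -13.8) = 125.2867 degrees

arg(z) = 125.2867 degrees


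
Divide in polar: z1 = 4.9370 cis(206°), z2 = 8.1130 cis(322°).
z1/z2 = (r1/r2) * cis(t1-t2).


r = 4.9370 / 8.1130 = 0.6085
theta = 206° - 322° = -116° = 244° (mod 360)

0.6085 cis(244°)


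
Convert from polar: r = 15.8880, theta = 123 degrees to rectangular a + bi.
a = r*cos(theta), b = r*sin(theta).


a = 15.8880*cos(123°) = 15.8880*(-0.54464) = -8.6532
b = 15.8880*sin(123°) = 15.8880*0.83867 = 13.3248

-8.6532 + 13.3248i


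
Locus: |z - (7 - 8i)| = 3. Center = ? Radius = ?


|z - z0| = r is a circle with center z0 and radius r.
Center = (7, -8), radius = 3

Circle with center (7, -8) and radius 3


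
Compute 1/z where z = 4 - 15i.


|z|^2 = 16+225 = 241
1/z = (4 + 15i)/241

1/z = 0.0166 + 0.0622i


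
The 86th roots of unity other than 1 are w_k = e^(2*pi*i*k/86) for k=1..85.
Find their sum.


With w = e^(2*pi*i/86), all 86 of the 86th roots of unity w^0 = 1, w, ..., w^(85) sum to 0: 1 + w + ... + w^(85) = (1 - w^86)/(1 - w) = 0 since w^86 = 1, w ≠ 1.
Removing the root 1: w + w^2 + ... + w^(85) = 0 - 1 = -1

Sum = -1


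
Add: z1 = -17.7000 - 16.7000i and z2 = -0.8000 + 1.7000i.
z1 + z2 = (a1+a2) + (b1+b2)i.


Real: -17.7 - 0.8 = -18.5
Imag: -16.7 + 1.7 = -15

-18.5000 - 15.0000i


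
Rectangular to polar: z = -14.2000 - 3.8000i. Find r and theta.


r = sqrt(201.64+14.44) = sqrt(216.08) = 14.6997
theta = atan2(-3.8, -14.2) = -165.0184 degrees

r = 14.6997, theta = -165.0184 degrees


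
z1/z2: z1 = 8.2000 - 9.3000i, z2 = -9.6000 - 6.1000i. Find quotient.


Conjugate of z2 = -9.6000 + 6.1000i
Numerator: (8.2000 - 9.3000i)(-9.6000 + 6.1000i) = -21.9900 + 139.3000i
Denominator: (-9.6)^2 + (-6.1)^2 = 129.37
Result = (-21.9900 + 139.3000i)/129.37

-0.1700 + 1.0768i


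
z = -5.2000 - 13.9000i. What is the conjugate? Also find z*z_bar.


z_bar = -5.2000 + 13.9000i
z*z_bar = (-5.2)^2 + (-13.9)^2 = 27.04 + 193.21 = 220.25

z_bar = -5.2000 + 13.9000i, z*z_bar = 220.25


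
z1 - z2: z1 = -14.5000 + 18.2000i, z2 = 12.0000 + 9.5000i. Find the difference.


Real: -14.5 - 12 = -26.5
Imag: 18.2 - 9.5 = 8.7

-26.5000 + 8.7000i


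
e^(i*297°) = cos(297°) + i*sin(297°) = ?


cos(297°) = 0.4540
sin(297°) = -0.8910

e^(i*297°) = 0.4540 - 0.8910i


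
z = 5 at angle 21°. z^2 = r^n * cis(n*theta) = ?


r^2 = 5^2 = 25
n*theta = 2*21° = 42° = 42° (mod 360)
a = 25*cos(42°) = 18.5786
b = 25*sin(42°) = 16.7283

25 cis(42°) = 18.5786 + 16.7283i


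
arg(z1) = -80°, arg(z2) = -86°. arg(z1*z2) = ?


arg(z1*z2) = -80° - 86° = -166°
Normalized to (-180°, 180°]: -166°

-166°


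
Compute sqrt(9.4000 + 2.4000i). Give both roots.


|z| = sqrt(88.36+5.76) = 9.7015
sqrt((|z|+a)/2) = sqrt((9.7015+9.4)/2) = sqrt(9.5508) = 3.0904
sqrt((|z|-a)/2) = sqrt((9.7015-9.4)/2) = sqrt(0.1508) = 0.3883

±(3.0904 + 0.3883i) i.e. 3.0904 + 0.3883i and -3.0904 - 0.3883i


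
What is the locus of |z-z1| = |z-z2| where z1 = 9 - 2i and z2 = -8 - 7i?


Equal distances means the locus is the perpendicular bisector of z1 and z2.
Midpoint = ((9+(-8))/2, (-2+(-7))/2) = (0.5000, -4.5000)

Perpendicular bisector through (0.5000, -4.5000)


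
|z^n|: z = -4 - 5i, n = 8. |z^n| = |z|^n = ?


|z| = sqrt(16+25) = sqrt(41) = 6.4031
|z^8| = |z|^8 = (sqrt(41))^8 = 41^4 = 2825761

|z^8| = 2825761


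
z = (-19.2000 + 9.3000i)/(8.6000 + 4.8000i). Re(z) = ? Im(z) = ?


Multiply by conjugate: (-19.2000 + 9.3000i)(8.6000 - 4.8000i) / (8.6^2 + 4.8^2)
Numerator real = -19.2*8.6 + 9.3*4.8 = -120.48
Numerator imag = 9.3*8.6 - (-19.2)*4.8 = 172.14
Denominator = 97
Re(z) = -120.48/97 = -1.2421
Im(z) = 172.14/97 = 1.7746

Re(z) = -1.2421, Im(z) = 1.7746


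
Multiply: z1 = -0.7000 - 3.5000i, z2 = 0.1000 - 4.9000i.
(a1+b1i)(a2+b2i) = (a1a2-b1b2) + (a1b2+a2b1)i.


Real = -0.7*0.1 - (-3.5)*(-4.9) = -0.07 - 17.15 = -17.22
Imag = -0.7*(-4.9) + 0.1*(-3.5) = 3.43 - (0.35) = 3.08

-17.2200 + 3.0800i


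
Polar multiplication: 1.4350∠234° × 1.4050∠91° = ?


r = 1.4350 * 1.4050 = 2.0162
theta = 234° + 91° = 325° = 325° (mod 360)

2.0162 cis(325°)


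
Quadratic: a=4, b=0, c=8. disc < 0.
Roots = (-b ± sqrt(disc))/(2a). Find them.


disc = 0^2 - 4*4*8 = 0 - 128 = -128
sqrt(|disc|) = sqrt(128) = 11.3137
Real part = 0/(2*4) = 0
Imag part = 11.3137/(2*4) = 1.4142

0 ± 1.4142i


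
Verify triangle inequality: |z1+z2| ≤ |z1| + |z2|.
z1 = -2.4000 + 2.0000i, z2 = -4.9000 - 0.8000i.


|z1| = sqrt((-2.4)^2 + 2^2) = sqrt(9.76) = 3.1241
|z2| = sqrt((-4.9)^2 + (-0.8)^2) = sqrt(24.65) = 4.9649
z1+z2 = -7.3000 + 1.2000i
|z1+z2| = sqrt(54.73) = 7.3980
|z1|+|z2| = 3.1241 + 4.9649 = 8.0890

|z1+z2| = 7.3980 ≤ |z1|+|z2| = 8.0890 (verified)


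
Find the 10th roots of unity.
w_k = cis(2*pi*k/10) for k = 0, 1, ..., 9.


The 10th roots of unity are cis(360k/10°) for k=0..9
Angle step = 360/10 = 36°
Primitive root: cis(36°)
Primitive root = 0.8090 + 0.5878i

10 roots at angles: 0°, 36°, 72°, 108°, 144°, 180°, 216°, 252°, 288°, 324°


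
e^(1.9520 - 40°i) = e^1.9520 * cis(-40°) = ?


e^1.9520 = 7.0428
cos(-40°) = 0.76604
sin(-40°) = -0.64279
Real = 7.0428*0.76604 = 5.3951
Imag = 7.0428*(-0.64279) = -4.5270

5.3951 - 4.5270i


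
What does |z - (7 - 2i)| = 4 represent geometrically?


|z - z0| = r is a circle with center z0 and radius r.
Center = (7, -2), radius = 4

Circle with center (7, -2) and radius 4


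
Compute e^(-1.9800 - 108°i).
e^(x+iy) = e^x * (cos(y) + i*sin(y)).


e^-1.9800 = 0.1381
cos(-108°) = -0.309
sin(-108°) = -0.9511
Real = 0.1381*(-0.309) = -0.0427
Imag = 0.1381*(-0.9511) = -0.1313

-0.0427 - 0.1313i


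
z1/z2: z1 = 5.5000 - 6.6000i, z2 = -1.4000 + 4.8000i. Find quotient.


Conjugate of z2 = -1.4000 - 4.8000i
Numerator: (5.5000 - 6.6000i)(-1.4000 - 4.8000i) = -39.3800 - 17.1600i
Denominator: (-1.4)^2 + 4.8^2 = 25
Result = (-39.3800 - 17.1600i)/25

-1.5752 - 0.6864i


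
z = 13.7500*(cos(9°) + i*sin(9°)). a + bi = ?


a = 13.7500*cos(9°) = 13.7500*0.98769 = 13.5807
b = 13.7500*sin(9°) = 13.7500*0.156434 = 2.1510

13.5807 + 2.1510i


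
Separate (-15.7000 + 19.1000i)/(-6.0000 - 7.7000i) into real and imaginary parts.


Multiply by conjugate: (-15.7000 + 19.1000i)(-6.0000 + 7.7000i) / ((-6)^2 + (-7.7)^2)
Numerator real = -15.7*(-6) + 19.1*(-7.7) = -52.87
Numerator imag = 19.1*(-6) - (-15.7)*(-7.7) = -235.49
Denominator = 95.29
Re(z) = -52.87/95.29 = -0.5548
Im(z) = -235.49/95.29 = -2.4713

Re(z) = -0.5548, Im(z) = -2.4713


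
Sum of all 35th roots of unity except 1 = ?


With w = e^(2*pi*i/35), all 35 of the 35th roots of unity w^0 = 1, w, ..., w^(34) sum to 0: 1 + w + ... + w^(34) = (1 - w^35)/(1 - w) = 0 since w^35 = 1, w ≠ 1.
Removing the root 1: w + w^2 + ... + w^(34) = 0 - 1 = -1

Sum = -1


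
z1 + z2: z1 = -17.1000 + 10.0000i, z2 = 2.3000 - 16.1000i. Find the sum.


Real: -17.1 + 2.3 = -14.8
Imag: 10 - 16.1 = -6.1

-14.8000 - 6.1000i


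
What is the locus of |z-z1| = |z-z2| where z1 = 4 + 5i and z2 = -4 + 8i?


Equal distances means the locus is the perpendicular bisector of z1 and z2.
Midpoint = ((4+(-4))/2, (5+8)/2) = (0, 6.5000)

Perpendicular bisector through (0, 6.5000)


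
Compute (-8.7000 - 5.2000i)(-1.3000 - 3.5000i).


Real = -8.7*(-1.3) - (-5.2)*(-3.5) = 11.31 - 18.2 = -6.89
Imag = -8.7*(-3.5) - (1.3)*(-5.2) = 30.45 + 6.76 = 37.21

-6.8900 + 37.2100i


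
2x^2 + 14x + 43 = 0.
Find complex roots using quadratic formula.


disc = 14^2 - 4*2*43 = 196 - 344 = -148
sqrt(|disc|) = sqrt(148) = 12.1655
Real part = -14/(2*2) = -3.5000
Imag part = 12.1655/(2*2) = 3.0414

-3.5000 ± 3.0414i


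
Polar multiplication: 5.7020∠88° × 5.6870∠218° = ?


r = 5.7020 * 5.6870 = 32.4273
theta = 88° + 218° = 306° = 306° (mod 360)

32.4273 cis(306°)


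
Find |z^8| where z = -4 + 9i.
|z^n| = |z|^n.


|z| = sqrt(16+81) = sqrt(97) = 9.8489
|z^8| = |z|^8 = (sqrt(97))^8 = 97^4 = 88529281

|z^8| = 88529281


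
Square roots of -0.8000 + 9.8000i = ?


|z| = sqrt(0.64+96.04) = 9.8326
sqrt((|z|+a)/2) = sqrt((9.8326+(-0.8))/2) = sqrt(4.5163) = 2.1252
sqrt((|z|-a)/2) = sqrt((9.8326-(-0.8))/2) = sqrt(5.3163) = 2.3057

±(2.1252 + 2.3057i) i.e. 2.1252 + 2.3057i and -2.1252 - 2.3057i


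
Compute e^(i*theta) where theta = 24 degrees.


cos(24°) = 0.9135
sin(24°) = 0.4067

e^(i*24°) = 0.9135 + 0.4067i


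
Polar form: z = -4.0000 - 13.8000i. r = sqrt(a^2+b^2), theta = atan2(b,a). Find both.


r = sqrt(16+190.44) = sqrt(206.44) = 14.3680
theta = atan2(-13.8, -4) = -106.1645 degrees

r = 14.3680, theta = -106.1645 degrees


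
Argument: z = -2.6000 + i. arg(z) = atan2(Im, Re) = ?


Re = -2.6, Im = 1
arg = atan2(1, -2.6) = 158.9625 degrees

arg(z) = 158.9625 degrees


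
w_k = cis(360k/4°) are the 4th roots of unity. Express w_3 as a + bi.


Angle = 360*3/4 = 270°
a = cos(270°) = 0
b = sin(270°) = -1.0000

0 - 1.0000i


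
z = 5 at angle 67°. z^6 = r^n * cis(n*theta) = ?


r^6 = 5^6 = 15625
n*theta = 6*67° = 402° = 42° (mod 360)
a = 15625*cos(42°) = 11611.6379
b = 15625*sin(42°) = 10455.1657

15625 cis(42°) = 11611.6379 + 10455.1657i


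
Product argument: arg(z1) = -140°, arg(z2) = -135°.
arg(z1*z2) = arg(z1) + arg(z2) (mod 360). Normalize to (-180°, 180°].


arg(z1*z2) = -140° - 135° = -275°
Normalized to (-180°, 180°]: 85°

85°


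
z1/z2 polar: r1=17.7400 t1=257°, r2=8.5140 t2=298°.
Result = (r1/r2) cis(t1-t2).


r = 17.7400 / 8.5140 = 2.0836
theta = 257° - 298° = -41° = 319° (mod 360)

2.0836 cis(319°)


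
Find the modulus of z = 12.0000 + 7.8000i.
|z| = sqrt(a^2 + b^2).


|z| = sqrt(12^2 + 7.8^2) = sqrt(144 + 60.84) = sqrt(204.84) = 14.3122

|z| = 14.3122


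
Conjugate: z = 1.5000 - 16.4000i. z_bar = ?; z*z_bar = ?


z_bar = 1.5000 + 16.4000i
z*z_bar = 1.5^2 + (-16.4)^2 = 2.25 + 268.96 = 271.21

z_bar = 1.5000 + 16.4000i, z*z_bar = 271.21


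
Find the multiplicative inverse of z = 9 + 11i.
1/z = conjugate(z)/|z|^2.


|z|^2 = 81+121 = 202
1/z = (9 - 11i)/202

1/z = 0.0446 - 0.0545i


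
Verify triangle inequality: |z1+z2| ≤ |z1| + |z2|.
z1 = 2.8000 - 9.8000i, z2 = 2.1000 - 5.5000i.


|z1| = sqrt(2.8^2 + (-9.8)^2) = sqrt(103.88) = 10.1922
|z2| = sqrt(2.1^2 + (-5.5)^2) = sqrt(34.66) = 5.8873
z1+z2 = 4.9000 - 15.3000i
|z1+z2| = sqrt(258.1) = 16.0655
|z1|+|z2| = 10.1922 + 5.8873 = 16.0795

|z1+z2| = 16.0655 ≤ |z1|+|z2| = 16.0795 (verified)


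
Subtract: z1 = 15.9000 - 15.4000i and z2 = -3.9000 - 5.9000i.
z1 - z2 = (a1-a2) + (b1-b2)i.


Real: 15.9 + 3.9 = 19.8
Imag: -15.4 + 5.9 = -9.5

19.8000 - 9.5000i


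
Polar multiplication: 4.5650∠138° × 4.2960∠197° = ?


r = 4.5650 * 4.2960 = 19.6112
theta = 138° + 197° = 335° = 335° (mod 360)

19.6112 cis(335°)


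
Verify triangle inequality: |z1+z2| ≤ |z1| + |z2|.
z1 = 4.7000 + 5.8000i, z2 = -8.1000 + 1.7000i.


|z1| = sqrt(4.7^2 + 5.8^2) = sqrt(55.73) = 7.4653
|z2| = sqrt((-8.1)^2 + 1.7^2) = sqrt(68.5) = 8.2765
z1+z2 = -3.4000 + 7.5000i
|z1+z2| = sqrt(67.81) = 8.2347
|z1|+|z2| = 7.4653 + 8.2765 = 15.7418

|z1+z2| = 8.2347 ≤ |z1|+|z2| = 15.7418 (verified)


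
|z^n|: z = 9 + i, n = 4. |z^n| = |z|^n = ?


|z| = sqrt(81+1) = sqrt(82) = 9.0554
|z^4| = |z|^4 = (sqrt(82))^4 = 82^2 = 6724

|z^4| = 6724


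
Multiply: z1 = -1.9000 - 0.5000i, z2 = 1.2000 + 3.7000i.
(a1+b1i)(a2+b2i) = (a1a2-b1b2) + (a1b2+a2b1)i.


Real = -1.9*1.2 - (-0.5)*3.7 = -2.28 - (-1.85) = -0.43
Imag = -1.9*3.7 + 1.2*(-0.5) = -7.03 - (0.6) = -7.63

-0.4300 - 7.6300i


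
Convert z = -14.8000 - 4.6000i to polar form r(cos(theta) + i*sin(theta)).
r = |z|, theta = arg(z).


r = sqrt(219.04+21.16) = sqrt(240.2) = 15.4984
theta = atan2(-4.6, -14.8) = -162.7342 degrees

r = 15.4984, theta = -162.7342 degrees


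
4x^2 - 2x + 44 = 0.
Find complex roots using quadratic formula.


disc = (-2)^2 - 4*4*44 = 4 - 704 = -700
sqrt(|disc|) = sqrt(700) = 26.4575
Real part = 2/(2*4) = 0.2500
Imag part = 26.4575/(2*4) = 3.3072

0.2500 ± 3.3072i


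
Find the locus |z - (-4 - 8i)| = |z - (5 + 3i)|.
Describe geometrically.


Equal distances means the locus is the perpendicular bisector of z1 and z2.
Midpoint = ((-4+5)/2, (-8+3)/2) = (0.5000, -2.5000)

Perpendicular bisector through (0.5000, -2.5000)


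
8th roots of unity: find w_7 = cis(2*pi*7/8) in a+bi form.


Angle = 360*7/8 = 315°
a = cos(315°) = 0.7071
b = sin(315°) = -0.7071

0.7071 - 0.7071i


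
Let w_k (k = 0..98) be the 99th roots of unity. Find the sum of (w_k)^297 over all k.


The roots are w_k = w^k with w = e^(2*pi*i/99), and (w^k)^297 = (w^297)^k.
So S = 1 + u + u^2 + ... + u^(98) with u = w^297.
297 = 3*99 + 0, so 297 is a multiple of 99 and u = (w^99)^3 = 1.
Every one of the 99 terms equals 1: S = 99

S = 99


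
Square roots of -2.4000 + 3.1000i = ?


|z| = sqrt(5.76+9.61) = 3.9205
sqrt((|z|+a)/2) = sqrt((3.9205+(-2.4))/2) = sqrt(0.7602) = 0.8719
sqrt((|z|-a)/2) = sqrt((3.9205-(-2.4))/2) = sqrt(3.1602) = 1.7777

±(0.8719 + 1.7777i) i.e. 0.8719 + 1.7777i and -0.8719 - 1.7777i


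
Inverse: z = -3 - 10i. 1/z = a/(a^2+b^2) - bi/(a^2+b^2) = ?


|z|^2 = 9+100 = 109
1/z = (-3 + 10i)/109

1/z = -0.0275 + 0.0917i


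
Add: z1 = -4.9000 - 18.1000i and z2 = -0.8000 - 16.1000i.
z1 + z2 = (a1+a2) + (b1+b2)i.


Real: -4.9 - 0.8 = -5.7
Imag: -18.1 - 16.1 = -34.2

-5.7000 - 34.2000i


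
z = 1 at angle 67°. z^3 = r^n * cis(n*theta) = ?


r^3 = 1^3 = 1
n*theta = 3*67° = 201° = 201° (mod 360)
a = 1*cos(201°) = -0.9336
b = 1*sin(201°) = -0.3584

1 cis(201°) = -0.9336 - 0.3584i


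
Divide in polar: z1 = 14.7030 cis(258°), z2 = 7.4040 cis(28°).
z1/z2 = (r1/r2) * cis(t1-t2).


r = 14.7030 / 7.4040 = 1.9858
theta = 258° - 28° = 230° = 230° (mod 360)

1.9858 cis(230°)


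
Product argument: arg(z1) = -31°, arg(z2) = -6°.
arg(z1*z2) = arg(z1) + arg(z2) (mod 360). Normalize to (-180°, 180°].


arg(z1*z2) = -31° - 6° = -37°
Normalized to (-180°, 180°]: -37°

-37°


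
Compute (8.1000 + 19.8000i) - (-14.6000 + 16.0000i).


Real: 8.1 + 14.6 = 22.7
Imag: 19.8 - 16 = 3.8

22.7000 + 3.8000i


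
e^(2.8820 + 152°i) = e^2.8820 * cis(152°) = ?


e^2.8820 = 17.8499
cos(152°) = -0.88295
sin(152°) = 0.46947
Real = 17.8499*(-0.88295) = -15.7606
Imag = 17.8499*0.46947 = 8.3800

-15.7606 + 8.3800i


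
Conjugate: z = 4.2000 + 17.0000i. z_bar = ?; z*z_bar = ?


z_bar = 4.2000 - 17.0000i
z*z_bar = 4.2^2 + 17^2 = 17.64 + 289 = 306.64

z_bar = 4.2000 - 17.0000i, z*z_bar = 306.64


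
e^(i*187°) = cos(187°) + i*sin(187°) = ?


cos(187°) = -0.9925
sin(187°) = -0.1219

e^(i*187°) = -0.9925 - 0.1219i


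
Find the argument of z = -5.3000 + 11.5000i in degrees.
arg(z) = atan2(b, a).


Re = -5.3, Im = 11.5
arg = atan2(11.5, -5.3) = 114.7435 degrees

arg(z) = 114.7435 degrees


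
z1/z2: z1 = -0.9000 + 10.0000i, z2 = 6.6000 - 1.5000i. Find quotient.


Conjugate of z2 = 6.6000 + 1.5000i
Numerator: (-0.9000 + 10.0000i)(6.6000 + 1.5000i) = -20.9400 + 64.6500i
Denominator: 6.6^2 + (-1.5)^2 = 45.81
Result = (-20.9400 + 64.6500i)/45.81

-0.4571 + 1.4113i


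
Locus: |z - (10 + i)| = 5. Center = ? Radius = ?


|z - z0| = r is a circle with center z0 and radius r.
Center = (10, 1), radius = 5

Circle with center (10, 1) and radius 5


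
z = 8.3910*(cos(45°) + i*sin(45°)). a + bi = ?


a = 8.3910*cos(45°) = 8.3910*0.7071 = 5.9333
b = 8.3910*sin(45°) = 8.3910*0.7071 = 5.9333

5.9333 + 5.9333i


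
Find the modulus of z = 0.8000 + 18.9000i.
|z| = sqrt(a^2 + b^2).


|z| = sqrt(0.8^2 + 18.9^2) = sqrt(0.64 + 357.21) = sqrt(357.85) = 18.9169

|z| = 18.9169


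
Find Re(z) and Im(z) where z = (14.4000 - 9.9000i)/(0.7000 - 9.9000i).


Multiply by conjugate: (14.4000 - 9.9000i)(0.7000 + 9.9000i) / (0.7^2 + (-9.9)^2)
Numerator real = 14.4*0.7 - (9.9)*(-9.9) = 108.09
Numerator imag = -9.9*0.7 - 14.4*(-9.9) = 135.63
Denominator = 98.5
Re(z) = 108.09/98.5 = 1.0974
Im(z) = 135.63/98.5 = 1.3770

Re(z) = 1.0974, Im(z) = 1.3770


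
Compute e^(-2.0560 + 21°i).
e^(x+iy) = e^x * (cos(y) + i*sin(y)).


e^-2.0560 = 0.1280
cos(21°) = 0.9336
sin(21°) = 0.3584
Real = 0.1280*0.9336 = 0.1195
Imag = 0.1280*0.3584 = 0.0459

0.1195 + 0.0459i


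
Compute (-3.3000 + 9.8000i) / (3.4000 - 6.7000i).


Conjugate of z2 = 3.4000 + 6.7000i
Numerator: (-3.3000 + 9.8000i)(3.4000 + 6.7000i) = -76.8800 + 11.2100i
Denominator: 3.4^2 + (-6.7)^2 = 56.45
Result = (-76.8800 + 11.2100i)/56.45

-1.3619 + 0.1986i


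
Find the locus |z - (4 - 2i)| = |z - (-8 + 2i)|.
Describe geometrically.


Equal distances means the locus is the perpendicular bisector of z1 and z2.
Midpoint = ((4+(-8))/2, (-2+2)/2) = (-2.0000, 0)

Perpendicular bisector through (-2.0000, 0)


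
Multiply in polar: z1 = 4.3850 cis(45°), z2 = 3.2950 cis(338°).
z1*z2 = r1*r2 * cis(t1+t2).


r = 4.3850 * 3.2950 = 14.4486
theta = 45° + 338° = 383° = 23° (mod 360)

14.4486 cis(23°)


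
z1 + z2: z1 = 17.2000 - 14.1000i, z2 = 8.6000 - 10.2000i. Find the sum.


Real: 17.2 + 8.6 = 25.8
Imag: -14.1 - 10.2 = -24.3

25.8000 - 24.3000i


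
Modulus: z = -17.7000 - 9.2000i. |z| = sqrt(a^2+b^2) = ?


|z| = sqrt((-17.7)^2 + (-9.2)^2) = sqrt(313.29 + 84.64) = sqrt(397.93) = 19.9482

|z| = 19.9482


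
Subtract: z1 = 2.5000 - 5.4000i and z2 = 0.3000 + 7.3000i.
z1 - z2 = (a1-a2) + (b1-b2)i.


Real: 2.5 - 0.3 = 2.2
Imag: -5.4 - 7.3 = -12.7

2.2000 - 12.7000i


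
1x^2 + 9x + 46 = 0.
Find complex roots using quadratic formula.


disc = 9^2 - 4*1*46 = 81 - 184 = -103
sqrt(|disc|) = sqrt(103) = 10.1489
Real part = -9/(2*1) = -4.5000
Imag part = 10.1489/(2*1) = 5.0744

-4.5000 ± 5.0744i


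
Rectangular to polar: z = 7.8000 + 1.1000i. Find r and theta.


r = sqrt(60.84+1.21) = sqrt(62.05) = 7.8772
theta = atan2(1.1, 7.8) = 8.0272 degrees

r = 7.8772, theta = 8.0272 degrees


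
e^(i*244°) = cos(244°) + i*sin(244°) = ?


cos(244°) = -0.4384
sin(244°) = -0.8988

e^(i*244°) = -0.4384 - 0.8988i


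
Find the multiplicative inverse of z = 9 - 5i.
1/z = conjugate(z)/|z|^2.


|z|^2 = 81+25 = 106
1/z = (9 + 5i)/106

1/z = 0.0849 + 0.0472i


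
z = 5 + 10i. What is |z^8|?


|z| = sqrt(25+100) = sqrt(125) = 11.1803
|z^8| = |z|^8 = (sqrt(125))^8 = 125^4 = 244140625

|z^8| = 244140625


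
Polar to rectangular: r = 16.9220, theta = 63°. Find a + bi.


a = 16.9220*cos(63°) = 16.9220*0.45399 = 7.6824
b = 16.9220*sin(63°) = 16.9220*0.891007 = 15.0776

7.6824 + 15.0776i


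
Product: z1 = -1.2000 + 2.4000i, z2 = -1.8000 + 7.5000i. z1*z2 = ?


Real = -1.2*(-1.8) - 2.4*7.5 = 2.16 - 18 = -15.84
Imag = -1.2*7.5 - (1.8)*2.4 = -9 - (4.32) = -13.32

-15.8400 - 13.3200i


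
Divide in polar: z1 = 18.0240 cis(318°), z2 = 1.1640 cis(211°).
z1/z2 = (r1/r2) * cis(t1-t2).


r = 18.0240 / 1.1640 = 15.4845
theta = 318° - 211° = 107° = 107° (mod 360)

15.4845 cis(107°)


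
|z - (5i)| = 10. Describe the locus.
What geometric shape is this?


|z - z0| = r is a circle with center z0 and radius r.
Center = (0, 5), radius = 10

Circle with center (0, 5) and radius 10


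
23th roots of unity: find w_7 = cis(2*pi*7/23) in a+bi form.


Angle = 360*7/23 = 109.5652°
a = cos(109.5652°) = -0.3349
b = sin(109.5652°) = 0.9423

-0.3349 + 0.9423i


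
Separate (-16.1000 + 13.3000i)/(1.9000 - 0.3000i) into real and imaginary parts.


Multiply by conjugate: (-16.1000 + 13.3000i)(1.9000 + 0.3000i) / (1.9^2 + (-0.3)^2)
Numerator real = -16.1*1.9 + 13.3*(-0.3) = -34.58
Numerator imag = 13.3*1.9 - (-16.1)*(-0.3) = 20.44
Denominator = 3.7
Re(z) = -34.58/3.7 = -9.3459
Im(z) = 20.44/3.7 = 5.5243

Re(z) = -9.3459, Im(z) = 5.5243


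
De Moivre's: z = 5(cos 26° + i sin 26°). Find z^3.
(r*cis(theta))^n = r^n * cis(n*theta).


r^3 = 5^3 = 125
n*theta = 3*26° = 78° = 78° (mod 360)
a = 125*cos(78°) = 25.9890
b = 125*sin(78°) = 122.2685

125 cis(78°) = 25.9890 + 122.2685i


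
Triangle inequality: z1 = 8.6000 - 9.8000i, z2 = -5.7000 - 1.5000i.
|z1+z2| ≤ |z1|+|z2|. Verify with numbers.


|z1| = sqrt(8.6^2 + (-9.8)^2) = sqrt(170) = 13.0384
|z2| = sqrt((-5.7)^2 + (-1.5)^2) = sqrt(34.74) = 5.8941
z1+z2 = 2.9000 - 11.3000i
|z1+z2| = sqrt(136.1) = 11.6662
|z1|+|z2| = 13.0384 + 5.8941 = 18.9325

|z1+z2| = 11.6662 ≤ |z1|+|z2| = 18.9325 (verified)


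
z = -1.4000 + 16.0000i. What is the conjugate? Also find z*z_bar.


z_bar = -1.4000 - 16.0000i
z*z_bar = (-1.4)^2 + 16^2 = 1.96 + 256 = 257.96

z_bar = -1.4000 - 16.0000i, z*z_bar = 257.96


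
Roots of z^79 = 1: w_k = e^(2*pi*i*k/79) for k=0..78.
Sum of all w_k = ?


The sum of all 79th roots of unity is 0.
Geometric series: (1 - w^79)/(1 - w) = (1-1)/(1-w) = 0 since w^79 = 1, w ≠ 1.
Alternatively: coefficient of z^78 in z^79 - 1 is 0.

0


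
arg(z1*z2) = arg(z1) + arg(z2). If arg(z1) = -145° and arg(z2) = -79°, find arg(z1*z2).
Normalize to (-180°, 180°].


arg(z1*z2) = -145° - 79° = -224°
Normalized to (-180°, 180°]: 136°

136°


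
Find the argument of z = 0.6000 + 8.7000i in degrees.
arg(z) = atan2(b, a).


Re = 0.6, Im = 8.7
arg = atan2(8.7, 0.6) = 86.0548 degrees

arg(z) = 86.0548 degrees


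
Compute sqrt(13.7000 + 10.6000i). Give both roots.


|z| = sqrt(187.69+112.36) = 17.3220
sqrt((|z|+a)/2) = sqrt((17.3220+13.7)/2) = sqrt(15.5110) = 3.9384
sqrt((|z|-a)/2) = sqrt((17.3220-13.7)/2) = sqrt(1.8110) = 1.3457

±(3.9384 + 1.3457i) i.e. 3.9384 + 1.3457i and -3.9384 - 1.3457i


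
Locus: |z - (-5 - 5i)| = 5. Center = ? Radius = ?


|z - z0| = r is a circle with center z0 and radius r.
Center = (-5, -5), radius = 5

Circle with center (-5, -5) and radius 5


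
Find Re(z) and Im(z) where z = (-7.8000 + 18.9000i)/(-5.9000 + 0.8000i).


Multiply by conjugate: (-7.8000 + 18.9000i)(-5.9000 - 0.8000i) / ((-5.9)^2 + 0.8^2)
Numerator real = -7.8*(-5.9) + 18.9*0.8 = 61.14
Numerator imag = 18.9*(-5.9) - (-7.8)*0.8 = -105.27
Denominator = 35.45
Re(z) = 61.14/35.45 = 1.7247
Im(z) = -105.27/35.45 = -2.9695

Re(z) = 1.7247, Im(z) = -2.9695


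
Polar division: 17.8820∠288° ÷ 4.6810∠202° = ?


r = 17.8820 / 4.6810 = 3.8201
theta = 288° - 202° = 86° = 86° (mod 360)

3.8201 cis(86°)


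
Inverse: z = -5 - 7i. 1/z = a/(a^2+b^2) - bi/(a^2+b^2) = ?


|z|^2 = 25+49 = 74
1/z = (-5 + 7i)/74

1/z = -0.0676 + 0.0946i


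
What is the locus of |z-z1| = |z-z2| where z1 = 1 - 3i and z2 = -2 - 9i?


Equal distances means the locus is the perpendicular bisector of z1 and z2.
Midpoint = ((1+(-2))/2, (-3+(-9))/2) = (-0.5000, -6.0000)

Perpendicular bisector through (-0.5000, -6.0000)


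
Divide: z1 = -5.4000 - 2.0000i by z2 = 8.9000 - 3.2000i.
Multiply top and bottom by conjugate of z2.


Conjugate of z2 = 8.9000 + 3.2000i
Numerator: (-5.4000 - 2.0000i)(8.9000 + 3.2000i) = -41.6600 - 35.0800i
Denominator: 8.9^2 + (-3.2)^2 = 89.45
Result = (-41.6600 - 35.0800i)/89.45

-0.4657 - 0.3922i


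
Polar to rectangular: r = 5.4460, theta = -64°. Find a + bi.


a = 5.4460*cos(-64°) = 5.4460*0.43837 = 2.3874
b = 5.4460*sin(-64°) = 5.4460*(-0.89879) = -4.8948

2.3874 - 4.8948i


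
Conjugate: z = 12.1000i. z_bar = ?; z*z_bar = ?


z_bar = -12.1000i
z*z_bar = 0^2 + 12.1^2 = 0 + 146.41 = 146.41

z_bar = -12.1000i, z*z_bar = 146.41


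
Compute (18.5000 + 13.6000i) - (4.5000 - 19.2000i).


Real: 18.5 - 4.5 = 14
Imag: 13.6 + 19.2 = 32.8

14.0000 + 32.8000i


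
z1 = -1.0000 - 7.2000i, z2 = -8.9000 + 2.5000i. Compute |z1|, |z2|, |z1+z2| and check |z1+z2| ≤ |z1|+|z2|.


|z1| = sqrt((-1)^2 + (-7.2)^2) = sqrt(52.84) = 7.2691
|z2| = sqrt((-8.9)^2 + 2.5^2) = sqrt(85.46) = 9.2445
z1+z2 = -9.9000 - 4.7000i
|z1+z2| = sqrt(120.1) = 10.9590
|z1|+|z2| = 7.2691 + 9.2445 = 16.5136

|z1+z2| = 10.9590 ≤ |z1|+|z2| = 16.5136 (verified)


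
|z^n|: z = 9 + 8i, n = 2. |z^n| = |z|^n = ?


|z| = sqrt(81+64) = sqrt(145) = 12.0416
|z^2| = |z|^2 = (sqrt(145))^2 = 145

|z^2| = 145


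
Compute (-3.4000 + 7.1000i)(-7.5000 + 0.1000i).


Real = -3.4*(-7.5) - 7.1*0.1 = 25.5 - 0.71 = 24.79
Imag = -3.4*0.1 - (7.5)*7.1 = -0.34 - (53.25) = -53.59

24.7900 - 53.5900i


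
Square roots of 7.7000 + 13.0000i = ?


|z| = sqrt(59.29+169) = 15.1093
sqrt((|z|+a)/2) = sqrt((15.1093+7.7)/2) = sqrt(11.4046) = 3.3771
sqrt((|z|-a)/2) = sqrt((15.1093-7.7)/2) = sqrt(3.7046) = 1.9247

±(3.3771 + 1.9247i) i.e. 3.3771 + 1.9247i and -3.3771 - 1.9247i


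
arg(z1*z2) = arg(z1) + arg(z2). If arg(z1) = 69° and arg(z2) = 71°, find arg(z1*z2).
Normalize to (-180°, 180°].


arg(z1*z2) = 69° + 71° = 140°
Normalized to (-180°, 180°]: 140°

140°


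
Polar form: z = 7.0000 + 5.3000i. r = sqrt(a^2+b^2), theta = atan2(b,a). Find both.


r = sqrt(49+28.09) = sqrt(77.09) = 8.7801
theta = atan2(5.3, 7) = 37.1309 degrees

r = 8.7801, theta = 37.1309 degrees


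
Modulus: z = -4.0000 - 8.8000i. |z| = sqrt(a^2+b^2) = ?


|z| = sqrt((-4)^2 + (-8.8)^2) = sqrt(16 + 77.44) = sqrt(93.44) = 9.6664

|z| = 9.6664


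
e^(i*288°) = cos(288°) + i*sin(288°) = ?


cos(288°) = 0.3090
sin(288°) = -0.9511

e^(i*288°) = 0.3090 - 0.9511i


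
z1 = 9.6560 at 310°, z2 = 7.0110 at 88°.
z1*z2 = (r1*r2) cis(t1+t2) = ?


r = 9.6560 * 7.0110 = 67.6982
theta = 310° + 88° = 398° = 38° (mod 360)

67.6982 cis(38°)


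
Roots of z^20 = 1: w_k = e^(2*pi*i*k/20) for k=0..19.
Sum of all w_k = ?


The sum of all 20th roots of unity is 0.
Geometric series: (1 - w^20)/(1 - w) = (1-1)/(1-w) = 0 since w^20 = 1, w ≠ 1.
Alternatively: coefficient of z^19 in z^20 - 1 is 0.

0


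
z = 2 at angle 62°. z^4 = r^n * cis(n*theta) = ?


r^4 = 2^4 = 16
n*theta = 4*62° = 248° = 248° (mod 360)
a = 16*cos(248°) = -5.9937
b = 16*sin(248°) = -14.8349

16 cis(248°) = -5.9937 - 14.8349i


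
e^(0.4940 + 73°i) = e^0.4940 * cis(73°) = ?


e^0.4940 = 1.63886
cos(73°) = 0.2924
sin(73°) = 0.9563
Real = 1.63886*0.2924 = 0.4792
Imag = 1.63886*0.9563 = 1.5672

0.4792 + 1.5672i


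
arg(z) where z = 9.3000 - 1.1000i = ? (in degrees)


Re = 9.3, Im = -1.1
arg = atan2(-1.1, 9.3) = -6.7456 degrees

arg(z) = -6.7456 degrees


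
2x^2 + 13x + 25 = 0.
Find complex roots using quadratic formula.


disc = 13^2 - 4*2*25 = 169 - 200 = -31
sqrt(|disc|) = sqrt(31) = 5.5678
Real part = -13/(2*2) = -3.2500
Imag part = 5.5678/(2*2) = 1.3919

-3.2500 ± 1.3919i


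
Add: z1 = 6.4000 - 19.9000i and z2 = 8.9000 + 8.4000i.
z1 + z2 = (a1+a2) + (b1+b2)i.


Real: 6.4 + 8.9 = 15.3
Imag: -19.9 + 8.4 = -11.5

15.3000 - 11.5000i


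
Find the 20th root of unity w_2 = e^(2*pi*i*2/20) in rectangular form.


Angle = 360*2/20 = 36°
a = cos(36°) = 0.8090
b = sin(36°) = 0.5878

0.8090 + 0.5878i


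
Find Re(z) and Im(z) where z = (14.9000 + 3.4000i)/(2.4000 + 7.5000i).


Multiply by conjugate: (14.9000 + 3.4000i)(2.4000 - 7.5000i) / (2.4^2 + 7.5^2)
Numerator real = 14.9*2.4 + 3.4*7.5 = 61.26
Numerator imag = 3.4*2.4 - 14.9*7.5 = -103.59
Denominator = 62.01
Re(z) = 61.26/62.01 = 0.9879
Im(z) = -103.59/62.01 = -1.6705

Re(z) = 0.9879, Im(z) = -1.6705


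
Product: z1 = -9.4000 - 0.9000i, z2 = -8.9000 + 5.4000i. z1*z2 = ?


Real = -9.4*(-8.9) - (-0.9)*5.4 = 83.66 - (-4.86) = 88.52
Imag = -9.4*5.4 - (8.9)*(-0.9) = -50.76 + 8.01 = -42.75

88.5200 - 42.7500i


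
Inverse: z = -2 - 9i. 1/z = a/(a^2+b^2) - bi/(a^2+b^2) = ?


|z|^2 = 4+81 = 85
1/z = (-2 + 9i)/85

1/z = -0.0235 + 0.1059i


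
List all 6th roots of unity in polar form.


The 6th roots of unity are cis(360k/6°) for k=0..5
Angle step = 360/6 = 60°
Primitive root: cis(60°)
Primitive root = 0.5000 + 0.8660i

6 roots at angles: 0°, 60°, 120°, 180°, 240°, 300°


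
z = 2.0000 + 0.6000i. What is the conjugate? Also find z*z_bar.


z_bar = 2.0000 - 0.6000i
z*z_bar = 2^2 + 0.6^2 = 4 + 0.36 = 4.36

z_bar = 2.0000 - 0.6000i, z*z_bar = 4.36


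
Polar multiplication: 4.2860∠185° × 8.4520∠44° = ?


r = 4.2860 * 8.4520 = 36.2253
theta = 185° + 44° = 229° = 229° (mod 360)

36.2253 cis(229°)


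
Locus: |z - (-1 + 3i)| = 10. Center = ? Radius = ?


|z - z0| = r is a circle with center z0 and radius r.
Center = (-1, 3), radius = 10

Circle with center (-1, 3) and radius 10


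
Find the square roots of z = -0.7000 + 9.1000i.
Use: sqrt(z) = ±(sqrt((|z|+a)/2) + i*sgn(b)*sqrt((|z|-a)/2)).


|z| = sqrt(0.49+82.81) = 9.1269
sqrt((|z|+a)/2) = sqrt((9.1269+(-0.7))/2) = sqrt(4.2134) = 2.0527
sqrt((|z|-a)/2) = sqrt((9.1269-(-0.7))/2) = sqrt(4.9134) = 2.2166

±(2.0527 + 2.2166i) i.e. 2.0527 + 2.2166i and -2.0527 - 2.2166i


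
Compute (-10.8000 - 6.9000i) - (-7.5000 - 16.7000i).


Real: -10.8 + 7.5 = -3.3
Imag: -6.9 + 16.7 = 9.8

-3.3000 + 9.8000i


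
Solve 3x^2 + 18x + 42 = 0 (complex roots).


disc = 18^2 - 4*3*42 = 324 - 504 = -180
sqrt(|disc|) = sqrt(180) = 13.4164
Real part = -18/(2*3) = -3.0000
Imag part = 13.4164/(2*3) = 2.2361

-3.0000 ± 2.2361i


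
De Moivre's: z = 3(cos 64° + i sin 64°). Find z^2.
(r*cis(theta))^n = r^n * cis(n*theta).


r^2 = 3^2 = 9
n*theta = 2*64° = 128° = 128° (mod 360)
a = 9*cos(128°) = -5.5410
b = 9*sin(128°) = 7.0921

9 cis(128°) = -5.5410 + 7.0921i


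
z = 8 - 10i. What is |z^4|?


|z| = sqrt(64+100) = sqrt(164) = 12.8062
|z^4| = |z|^4 = (sqrt(164))^4 = 164^2 = 26896

|z^4| = 26896


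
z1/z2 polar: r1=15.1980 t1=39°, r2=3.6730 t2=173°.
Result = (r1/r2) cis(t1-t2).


r = 15.1980 / 3.6730 = 4.1378
theta = 39° - 173° = -134° = 226° (mod 360)

4.1378 cis(226°)


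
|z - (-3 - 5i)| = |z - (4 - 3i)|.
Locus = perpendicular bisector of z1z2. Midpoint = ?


Equal distances means the locus is the perpendicular bisector of z1 and z2.
Midpoint = ((-3+4)/2, (-5+(-3))/2) = (0.5000, -4.0000)

Perpendicular bisector through (0.5000, -4.0000)


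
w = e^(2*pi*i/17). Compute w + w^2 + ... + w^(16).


With w = e^(2*pi*i/17), all 17 of the 17th roots of unity w^0 = 1, w, ..., w^(16) sum to 0: 1 + w + ... + w^(16) = (1 - w^17)/(1 - w) = 0 since w^17 = 1, w ≠ 1.
Removing the root 1: w + w^2 + ... + w^(16) = 0 - 1 = -1

Sum = -1


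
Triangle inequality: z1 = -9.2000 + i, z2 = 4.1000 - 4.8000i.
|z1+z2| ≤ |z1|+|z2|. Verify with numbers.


|z1| = sqrt((-9.2)^2 + 1^2) = sqrt(85.64) = 9.2542
|z2| = sqrt(4.1^2 + (-4.8)^2) = sqrt(39.85) = 6.3127
z1+z2 = -5.1000 - 3.8000i
|z1+z2| = sqrt(40.45) = 6.3600
|z1|+|z2| = 9.2542 + 6.3127 = 15.5669

|z1+z2| = 6.3600 ≤ |z1|+|z2| = 15.5669 (verified)


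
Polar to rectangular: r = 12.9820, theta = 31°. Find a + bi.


a = 12.9820*cos(31°) = 12.9820*0.857167 = 11.1277
b = 12.9820*sin(31°) = 12.9820*0.51504 = 6.6862

11.1277 + 6.6862i


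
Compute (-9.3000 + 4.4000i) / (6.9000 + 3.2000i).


Conjugate of z2 = 6.9000 - 3.2000i
Numerator: (-9.3000 + 4.4000i)(6.9000 - 3.2000i) = -50.0900 + 60.1200i
Denominator: 6.9^2 + 3.2^2 = 57.85
Result = (-50.0900 + 60.1200i)/57.85

-0.8659 + 1.0392i
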